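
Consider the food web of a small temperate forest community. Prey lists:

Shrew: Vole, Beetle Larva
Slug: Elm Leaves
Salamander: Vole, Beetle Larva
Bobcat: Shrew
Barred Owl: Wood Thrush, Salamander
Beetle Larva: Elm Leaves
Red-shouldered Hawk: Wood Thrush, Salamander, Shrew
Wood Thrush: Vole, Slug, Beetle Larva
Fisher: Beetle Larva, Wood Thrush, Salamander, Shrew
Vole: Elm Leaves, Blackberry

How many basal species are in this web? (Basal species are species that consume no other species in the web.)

2

Basal species (no prey listed): Elm Leaves, Blackberry.
Count: 2.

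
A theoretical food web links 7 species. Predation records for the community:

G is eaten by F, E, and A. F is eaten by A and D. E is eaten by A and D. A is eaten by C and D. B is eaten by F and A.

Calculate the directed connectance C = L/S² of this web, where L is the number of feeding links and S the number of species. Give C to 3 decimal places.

The web has S = 7 species and L = 11 feeding links.
C = L / S² = 11 / 49 = 0.2245 ≈ 0.224.

C = 0.224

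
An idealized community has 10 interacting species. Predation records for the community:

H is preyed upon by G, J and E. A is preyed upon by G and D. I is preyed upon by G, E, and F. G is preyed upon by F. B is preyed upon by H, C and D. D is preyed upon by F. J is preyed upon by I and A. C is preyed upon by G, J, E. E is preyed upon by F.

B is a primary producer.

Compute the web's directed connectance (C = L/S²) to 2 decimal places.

The web has S = 10 species and L = 19 feeding links.
C = L / S² = 19 / 100 = 0.1900 ≈ 0.19.

C = 0.19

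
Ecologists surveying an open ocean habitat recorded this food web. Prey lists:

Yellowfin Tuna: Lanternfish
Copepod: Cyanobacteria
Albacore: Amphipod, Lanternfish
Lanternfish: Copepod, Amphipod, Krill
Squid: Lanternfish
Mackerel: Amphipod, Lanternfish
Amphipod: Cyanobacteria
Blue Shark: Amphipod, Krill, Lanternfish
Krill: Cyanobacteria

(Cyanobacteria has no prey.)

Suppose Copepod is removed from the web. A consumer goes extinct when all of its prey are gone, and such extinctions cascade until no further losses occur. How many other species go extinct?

Remove Copepod.
Every predator of it retains at least one other prey: Lanternfish still has Amphipod, Krill.
No consumer loses all prey, so no secondary extinctions occur.

0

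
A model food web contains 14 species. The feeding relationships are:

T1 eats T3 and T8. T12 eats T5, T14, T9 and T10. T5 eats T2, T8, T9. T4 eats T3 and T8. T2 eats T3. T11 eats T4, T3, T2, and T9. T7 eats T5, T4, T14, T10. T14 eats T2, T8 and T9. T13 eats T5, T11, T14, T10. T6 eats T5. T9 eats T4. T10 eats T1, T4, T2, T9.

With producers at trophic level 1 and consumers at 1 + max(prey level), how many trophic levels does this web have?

5

Producers (level 1): T8, T3.
T8 → T4 → T9 → T14 → T7 gives T7 level 5.
No species has a prey at level 5, so no species reaches level 6.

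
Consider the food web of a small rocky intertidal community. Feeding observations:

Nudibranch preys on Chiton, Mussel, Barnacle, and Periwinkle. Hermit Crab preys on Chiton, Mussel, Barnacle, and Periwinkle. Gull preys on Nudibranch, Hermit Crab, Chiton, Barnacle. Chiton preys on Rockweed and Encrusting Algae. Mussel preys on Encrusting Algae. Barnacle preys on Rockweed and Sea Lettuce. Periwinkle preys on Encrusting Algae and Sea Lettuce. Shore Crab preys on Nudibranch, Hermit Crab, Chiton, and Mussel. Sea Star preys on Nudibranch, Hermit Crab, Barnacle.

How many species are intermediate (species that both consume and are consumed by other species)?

Intermediate species (has both prey and predators): Periwinkle, Mussel, Chiton, Barnacle, Nudibranch, Hermit Crab.
Count: 6.

6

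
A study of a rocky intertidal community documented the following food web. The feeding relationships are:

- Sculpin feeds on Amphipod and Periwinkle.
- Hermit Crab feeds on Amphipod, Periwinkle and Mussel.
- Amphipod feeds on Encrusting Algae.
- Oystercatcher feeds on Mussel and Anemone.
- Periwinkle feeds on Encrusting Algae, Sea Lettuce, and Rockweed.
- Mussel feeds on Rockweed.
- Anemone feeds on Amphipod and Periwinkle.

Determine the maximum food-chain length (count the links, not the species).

One longest chain: Encrusting Algae → Amphipod → Anemone → Oystercatcher.
It has 4 species and 3 links.

3 links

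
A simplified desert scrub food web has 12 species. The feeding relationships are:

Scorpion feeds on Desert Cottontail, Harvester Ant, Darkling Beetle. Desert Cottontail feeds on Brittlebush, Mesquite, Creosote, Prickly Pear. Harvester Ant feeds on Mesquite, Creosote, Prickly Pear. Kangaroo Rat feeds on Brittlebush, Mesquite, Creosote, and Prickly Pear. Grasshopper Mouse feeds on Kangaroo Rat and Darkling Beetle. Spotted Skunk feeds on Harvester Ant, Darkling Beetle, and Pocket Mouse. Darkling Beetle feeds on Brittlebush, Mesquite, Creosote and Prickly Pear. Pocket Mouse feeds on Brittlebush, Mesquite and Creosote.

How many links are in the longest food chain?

One longest chain: Creosote → Darkling Beetle → Spotted Skunk.
It has 3 species and 2 links.

2 links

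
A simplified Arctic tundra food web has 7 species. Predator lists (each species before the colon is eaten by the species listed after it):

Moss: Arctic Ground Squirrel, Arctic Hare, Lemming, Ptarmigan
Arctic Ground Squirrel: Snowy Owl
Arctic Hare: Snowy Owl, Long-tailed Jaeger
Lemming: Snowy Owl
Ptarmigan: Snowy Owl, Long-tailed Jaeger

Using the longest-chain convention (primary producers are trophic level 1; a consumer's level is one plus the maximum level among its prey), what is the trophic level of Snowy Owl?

Moss is a producer → level 1.
Arctic Ground Squirrel eats Moss → level 2.
Snowy Owl eats Arctic Ground Squirrel (level 2); other prey at levels: Arctic Hare 2, Lemming 2, Ptarmigan 2 → level 3.

Trophic level 3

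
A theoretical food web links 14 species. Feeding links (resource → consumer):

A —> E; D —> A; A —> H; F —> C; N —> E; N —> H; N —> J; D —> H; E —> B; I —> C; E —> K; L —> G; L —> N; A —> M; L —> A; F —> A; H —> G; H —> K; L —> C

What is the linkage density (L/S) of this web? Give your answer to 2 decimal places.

There are L = 19 links among S = 14 species.
L/S = 19/14 = 1.3571 ≈ 1.36.

L/S = 1.36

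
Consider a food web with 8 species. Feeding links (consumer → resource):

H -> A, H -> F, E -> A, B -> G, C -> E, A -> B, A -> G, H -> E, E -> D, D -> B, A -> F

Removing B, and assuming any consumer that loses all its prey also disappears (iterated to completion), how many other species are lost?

1

Remove B.
Round 1: D (all prey gone) → extinct.
No further losses. Total secondary extinctions: 1.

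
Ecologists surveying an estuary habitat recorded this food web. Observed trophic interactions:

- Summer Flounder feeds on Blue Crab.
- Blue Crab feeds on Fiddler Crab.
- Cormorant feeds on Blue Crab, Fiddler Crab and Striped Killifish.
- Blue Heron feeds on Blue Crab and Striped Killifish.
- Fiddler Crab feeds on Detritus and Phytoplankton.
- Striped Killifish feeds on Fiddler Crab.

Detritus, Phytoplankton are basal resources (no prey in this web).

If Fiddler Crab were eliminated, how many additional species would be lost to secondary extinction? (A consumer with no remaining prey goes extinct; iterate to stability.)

5

Remove Fiddler Crab.
Round 1: Striped Killifish (all prey gone), Blue Crab (all prey gone) → extinct.
Round 2: Summer Flounder (all prey gone), Cormorant (all prey gone), Blue Heron (all prey gone) → extinct.
No further losses. Total secondary extinctions: 5.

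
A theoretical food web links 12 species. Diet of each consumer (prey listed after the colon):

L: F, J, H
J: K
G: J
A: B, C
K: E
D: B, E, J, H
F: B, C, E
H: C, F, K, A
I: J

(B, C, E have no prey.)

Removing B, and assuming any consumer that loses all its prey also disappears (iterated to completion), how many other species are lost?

Remove B.
Every predator of it retains at least one other prey: F still has C, E; A still has C; D still has E, J, H.
No consumer loses all prey, so no secondary extinctions occur.

0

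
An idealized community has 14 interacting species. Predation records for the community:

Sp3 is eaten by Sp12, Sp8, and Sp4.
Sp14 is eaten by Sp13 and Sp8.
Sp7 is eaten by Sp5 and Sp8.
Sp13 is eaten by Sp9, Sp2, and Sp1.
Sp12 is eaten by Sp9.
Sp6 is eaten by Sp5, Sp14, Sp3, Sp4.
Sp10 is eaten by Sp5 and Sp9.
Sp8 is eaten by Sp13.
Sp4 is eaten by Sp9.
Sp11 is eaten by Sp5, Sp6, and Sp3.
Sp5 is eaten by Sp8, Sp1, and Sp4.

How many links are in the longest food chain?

5 links

One longest chain: Sp11 → Sp6 → Sp3 → Sp8 → Sp13 → Sp9.
It has 6 species and 5 links.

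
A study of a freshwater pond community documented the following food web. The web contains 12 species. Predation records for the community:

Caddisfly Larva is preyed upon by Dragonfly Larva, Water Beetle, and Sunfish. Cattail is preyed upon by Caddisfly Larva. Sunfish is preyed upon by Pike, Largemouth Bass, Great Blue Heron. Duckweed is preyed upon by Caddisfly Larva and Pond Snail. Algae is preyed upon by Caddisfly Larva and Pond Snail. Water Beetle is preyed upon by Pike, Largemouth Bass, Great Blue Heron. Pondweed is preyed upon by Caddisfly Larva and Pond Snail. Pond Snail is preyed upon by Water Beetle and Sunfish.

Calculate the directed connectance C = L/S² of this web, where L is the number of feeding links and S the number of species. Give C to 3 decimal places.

The web has S = 12 species and L = 18 feeding links.
C = L / S² = 18 / 144 = 0.1250 ≈ 0.125.

C = 0.125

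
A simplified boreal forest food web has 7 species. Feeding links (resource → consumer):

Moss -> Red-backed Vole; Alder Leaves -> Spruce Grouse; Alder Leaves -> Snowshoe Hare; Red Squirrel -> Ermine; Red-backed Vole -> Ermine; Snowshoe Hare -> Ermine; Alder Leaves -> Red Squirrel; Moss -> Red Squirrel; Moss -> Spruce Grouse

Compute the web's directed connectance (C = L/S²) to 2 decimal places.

The web has S = 7 species and L = 9 feeding links.
C = L / S² = 9 / 49 = 0.1837 ≈ 0.18.

C = 0.18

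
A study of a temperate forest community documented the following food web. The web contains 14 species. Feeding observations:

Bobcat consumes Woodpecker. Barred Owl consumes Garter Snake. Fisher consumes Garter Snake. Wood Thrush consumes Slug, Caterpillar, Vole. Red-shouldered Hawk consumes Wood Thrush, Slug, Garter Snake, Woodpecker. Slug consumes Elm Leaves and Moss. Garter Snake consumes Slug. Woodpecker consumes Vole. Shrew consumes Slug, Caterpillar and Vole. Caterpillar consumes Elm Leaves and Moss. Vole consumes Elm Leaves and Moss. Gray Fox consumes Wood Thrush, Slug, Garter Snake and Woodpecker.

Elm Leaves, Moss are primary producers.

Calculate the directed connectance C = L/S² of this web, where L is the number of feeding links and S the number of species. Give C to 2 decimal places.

The web has S = 14 species and L = 25 feeding links.
C = L / S² = 25 / 196 = 0.1276 ≈ 0.13.

C = 0.13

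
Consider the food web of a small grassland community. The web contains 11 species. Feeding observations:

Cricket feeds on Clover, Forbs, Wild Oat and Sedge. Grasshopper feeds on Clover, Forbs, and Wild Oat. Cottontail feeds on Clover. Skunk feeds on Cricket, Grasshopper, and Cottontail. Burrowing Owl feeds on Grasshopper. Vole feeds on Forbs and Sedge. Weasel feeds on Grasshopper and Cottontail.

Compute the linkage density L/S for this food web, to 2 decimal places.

There are L = 16 links among S = 11 species.
L/S = 16/11 = 1.4545 ≈ 1.45.

L/S = 1.45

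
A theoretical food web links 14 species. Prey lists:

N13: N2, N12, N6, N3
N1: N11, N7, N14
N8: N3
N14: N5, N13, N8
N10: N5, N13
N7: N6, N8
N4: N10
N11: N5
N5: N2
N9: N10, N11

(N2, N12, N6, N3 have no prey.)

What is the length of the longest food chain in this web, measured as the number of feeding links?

One longest chain: N2 → N5 → N11 → N9.
It has 4 species and 3 links.

3 links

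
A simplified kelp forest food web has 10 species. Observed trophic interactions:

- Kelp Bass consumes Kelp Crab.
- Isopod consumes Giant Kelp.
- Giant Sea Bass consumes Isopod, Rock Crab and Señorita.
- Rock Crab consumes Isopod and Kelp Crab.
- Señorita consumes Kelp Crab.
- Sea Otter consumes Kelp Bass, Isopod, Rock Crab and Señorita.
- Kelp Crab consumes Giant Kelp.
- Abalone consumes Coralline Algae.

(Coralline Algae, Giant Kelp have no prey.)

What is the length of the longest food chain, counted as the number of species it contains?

4 species

One longest chain: Giant Kelp → Isopod → Rock Crab → Giant Sea Bass.
It has 4 species and 3 links.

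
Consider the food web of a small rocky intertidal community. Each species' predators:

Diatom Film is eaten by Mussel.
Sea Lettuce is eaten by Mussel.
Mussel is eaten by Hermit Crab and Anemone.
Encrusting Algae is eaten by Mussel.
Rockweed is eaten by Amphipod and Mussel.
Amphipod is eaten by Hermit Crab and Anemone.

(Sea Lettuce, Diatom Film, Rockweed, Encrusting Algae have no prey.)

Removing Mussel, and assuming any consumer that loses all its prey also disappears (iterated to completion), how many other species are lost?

Remove Mussel.
Every predator of it retains at least one other prey: Hermit Crab still has Amphipod; Anemone still has Amphipod.
No consumer loses all prey, so no secondary extinctions occur.

0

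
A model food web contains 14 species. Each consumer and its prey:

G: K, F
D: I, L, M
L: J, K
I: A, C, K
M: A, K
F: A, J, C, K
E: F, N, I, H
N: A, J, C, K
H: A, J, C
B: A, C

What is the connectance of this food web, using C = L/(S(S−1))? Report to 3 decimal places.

C = 0.159

The web has S = 14 species and L = 29 feeding links.
C = L / (S(S−1)) = 29 / 182 = 0.1593 ≈ 0.159.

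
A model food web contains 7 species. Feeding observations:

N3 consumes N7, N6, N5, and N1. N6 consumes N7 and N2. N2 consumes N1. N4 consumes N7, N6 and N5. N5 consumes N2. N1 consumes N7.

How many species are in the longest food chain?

One longest chain: N7 → N1 → N2 → N5 → N4.
It has 5 species and 4 links.

5 species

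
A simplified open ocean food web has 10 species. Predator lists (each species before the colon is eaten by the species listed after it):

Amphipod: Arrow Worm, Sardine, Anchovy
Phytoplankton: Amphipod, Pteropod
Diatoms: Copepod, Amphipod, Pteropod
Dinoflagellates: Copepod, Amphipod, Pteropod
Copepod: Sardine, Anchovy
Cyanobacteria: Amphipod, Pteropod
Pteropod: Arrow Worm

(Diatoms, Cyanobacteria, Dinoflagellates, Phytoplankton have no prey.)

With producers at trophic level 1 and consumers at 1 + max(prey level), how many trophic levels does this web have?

Producers (level 1): Diatoms, Cyanobacteria, Dinoflagellates, Phytoplankton.
Diatoms → Copepod → Sardine gives Sardine level 3.
No species has a prey at level 3, so no species reaches level 4.

3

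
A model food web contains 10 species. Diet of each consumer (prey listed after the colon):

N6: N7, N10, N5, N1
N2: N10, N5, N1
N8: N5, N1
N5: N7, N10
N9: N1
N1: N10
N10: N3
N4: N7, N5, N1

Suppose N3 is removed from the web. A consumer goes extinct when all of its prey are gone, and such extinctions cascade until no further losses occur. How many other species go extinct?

Remove N3.
Round 1: N10 (all prey gone) → extinct.
Round 2: N1 (all prey gone) → extinct.
Round 3: N9 (all prey gone) → extinct.
No further losses. Total secondary extinctions: 3.

3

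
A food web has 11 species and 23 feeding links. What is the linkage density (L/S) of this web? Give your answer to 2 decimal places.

L/S = 2.09

There are L = 23 links among S = 11 species.
L/S = 23/11 = 2.0909 ≈ 2.09.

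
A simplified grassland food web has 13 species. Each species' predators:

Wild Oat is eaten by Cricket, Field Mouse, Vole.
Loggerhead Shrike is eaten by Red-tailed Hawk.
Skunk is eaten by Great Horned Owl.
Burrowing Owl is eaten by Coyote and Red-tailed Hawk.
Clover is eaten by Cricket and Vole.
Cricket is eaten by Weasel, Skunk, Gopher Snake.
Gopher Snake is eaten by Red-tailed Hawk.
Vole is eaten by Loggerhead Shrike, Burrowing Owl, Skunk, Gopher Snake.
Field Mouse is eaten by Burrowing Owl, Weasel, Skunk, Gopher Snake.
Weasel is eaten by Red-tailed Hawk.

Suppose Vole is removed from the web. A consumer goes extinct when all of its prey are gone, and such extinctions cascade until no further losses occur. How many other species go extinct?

Remove Vole.
Round 1: Loggerhead Shrike (all prey gone) → extinct.
No further losses. Total secondary extinctions: 1.

1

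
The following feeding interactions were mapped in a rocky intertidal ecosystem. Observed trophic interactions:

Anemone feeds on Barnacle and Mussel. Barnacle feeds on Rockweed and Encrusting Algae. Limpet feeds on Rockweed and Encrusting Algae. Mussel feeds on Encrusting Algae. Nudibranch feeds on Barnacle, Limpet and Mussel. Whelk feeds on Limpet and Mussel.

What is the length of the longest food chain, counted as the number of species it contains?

3 species

One longest chain: Encrusting Algae → Mussel → Whelk.
It has 3 species and 2 links.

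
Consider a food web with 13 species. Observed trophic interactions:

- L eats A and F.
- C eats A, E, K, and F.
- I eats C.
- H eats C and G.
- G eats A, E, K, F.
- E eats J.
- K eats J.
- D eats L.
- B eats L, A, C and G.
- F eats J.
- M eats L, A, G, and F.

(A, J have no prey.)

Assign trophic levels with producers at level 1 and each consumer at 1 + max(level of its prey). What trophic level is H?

Trophic level 4

J is a producer → level 1.
F eats J → level 2.
G eats F (level 2); other prey at levels: A 1, K 2, E 2 → level 3.
H eats G (level 3); other prey at levels: C 3 → level 4.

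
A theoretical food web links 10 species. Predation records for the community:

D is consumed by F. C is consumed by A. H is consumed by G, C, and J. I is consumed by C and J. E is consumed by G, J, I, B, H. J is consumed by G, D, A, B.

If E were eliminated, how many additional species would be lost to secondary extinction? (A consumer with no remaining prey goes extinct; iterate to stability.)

9

Remove E.
Round 1: H (all prey gone), I (all prey gone) → extinct.
Round 2: J (all prey gone), C (all prey gone) → extinct.
Round 3: G (all prey gone), B (all prey gone), A (all prey gone), D (all prey gone) → extinct.
Round 4: F (all prey gone) → extinct.
No further losses. Total secondary extinctions: 9.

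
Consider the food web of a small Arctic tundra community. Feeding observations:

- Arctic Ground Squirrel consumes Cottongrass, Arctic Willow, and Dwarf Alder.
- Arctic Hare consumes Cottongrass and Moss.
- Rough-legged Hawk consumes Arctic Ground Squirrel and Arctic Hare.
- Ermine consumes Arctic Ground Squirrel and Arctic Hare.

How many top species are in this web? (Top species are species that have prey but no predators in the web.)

2

Top species (has prey, but nothing eats it): Ermine, Rough-legged Hawk.
Count: 2.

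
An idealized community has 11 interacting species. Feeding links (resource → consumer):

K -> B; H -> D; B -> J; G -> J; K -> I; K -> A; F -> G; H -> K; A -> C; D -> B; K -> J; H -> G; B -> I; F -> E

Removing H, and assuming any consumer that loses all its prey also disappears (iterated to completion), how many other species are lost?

6

Remove H.
Round 1: K (all prey gone), D (all prey gone) → extinct.
Round 2: B (all prey gone), A (all prey gone) → extinct.
Round 3: I (all prey gone), C (all prey gone) → extinct.
No further losses. Total secondary extinctions: 6.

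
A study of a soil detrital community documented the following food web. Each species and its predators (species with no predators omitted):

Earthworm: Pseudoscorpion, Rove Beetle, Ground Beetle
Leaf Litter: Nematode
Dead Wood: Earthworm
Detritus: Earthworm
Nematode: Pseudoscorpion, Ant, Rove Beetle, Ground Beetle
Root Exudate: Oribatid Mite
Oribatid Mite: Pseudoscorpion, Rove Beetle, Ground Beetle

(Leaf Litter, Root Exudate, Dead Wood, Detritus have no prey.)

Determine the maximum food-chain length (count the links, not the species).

2 links

One longest chain: Dead Wood → Earthworm → Pseudoscorpion.
It has 3 species and 2 links.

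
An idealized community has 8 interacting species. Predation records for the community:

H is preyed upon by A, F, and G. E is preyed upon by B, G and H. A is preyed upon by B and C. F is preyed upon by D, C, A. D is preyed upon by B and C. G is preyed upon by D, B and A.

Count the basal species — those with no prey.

1

Basal species (no prey listed): E.
Count: 1.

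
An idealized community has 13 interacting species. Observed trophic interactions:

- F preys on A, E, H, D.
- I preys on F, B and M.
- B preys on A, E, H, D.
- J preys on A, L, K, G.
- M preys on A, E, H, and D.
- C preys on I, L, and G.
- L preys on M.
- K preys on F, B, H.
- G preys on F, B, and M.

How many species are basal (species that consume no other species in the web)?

Basal species (no prey listed): H, A, D, E.
Count: 4.

4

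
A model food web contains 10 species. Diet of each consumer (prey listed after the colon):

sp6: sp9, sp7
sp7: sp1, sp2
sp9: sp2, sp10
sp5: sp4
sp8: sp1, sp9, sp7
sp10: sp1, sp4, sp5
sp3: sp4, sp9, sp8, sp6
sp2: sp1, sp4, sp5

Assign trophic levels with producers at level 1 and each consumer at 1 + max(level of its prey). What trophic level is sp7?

sp4 is a producer → level 1.
sp5 eats sp4 → level 2.
sp2 eats sp5 (level 2); other prey at levels: sp1 1, sp4 1 → level 3.
sp7 eats sp2 (level 3); other prey at levels: sp1 1 → level 4.

Trophic level 4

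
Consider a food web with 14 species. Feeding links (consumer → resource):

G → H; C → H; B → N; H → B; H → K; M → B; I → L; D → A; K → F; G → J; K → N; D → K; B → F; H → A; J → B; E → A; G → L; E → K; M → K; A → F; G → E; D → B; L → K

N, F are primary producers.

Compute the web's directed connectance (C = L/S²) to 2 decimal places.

The web has S = 14 species and L = 23 feeding links.
C = L / S² = 23 / 196 = 0.1173 ≈ 0.12.

C = 0.12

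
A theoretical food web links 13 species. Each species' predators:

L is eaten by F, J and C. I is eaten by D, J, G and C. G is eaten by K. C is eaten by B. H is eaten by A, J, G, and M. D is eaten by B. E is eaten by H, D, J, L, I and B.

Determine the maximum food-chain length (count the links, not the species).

3 links

One longest chain: E → I → G → K.
It has 4 species and 3 links.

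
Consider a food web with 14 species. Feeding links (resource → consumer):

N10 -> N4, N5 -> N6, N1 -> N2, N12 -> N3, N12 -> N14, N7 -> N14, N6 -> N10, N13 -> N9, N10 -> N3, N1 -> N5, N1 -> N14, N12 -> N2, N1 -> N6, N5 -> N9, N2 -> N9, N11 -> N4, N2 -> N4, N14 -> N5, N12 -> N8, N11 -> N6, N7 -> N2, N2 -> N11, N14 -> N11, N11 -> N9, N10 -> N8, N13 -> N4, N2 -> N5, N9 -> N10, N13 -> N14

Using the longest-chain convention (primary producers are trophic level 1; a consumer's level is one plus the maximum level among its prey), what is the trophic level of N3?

N1 is a producer → level 1.
N2 eats N1 (level 1); other prey at levels: N7 1, N12 1 → level 2.
N5 eats N2 (level 2); other prey at levels: N1 1, N14 2 → level 3.
N6 eats N5 (level 3); other prey at levels: N1 1, N11 3 → level 4.
N10 eats N6 (level 4); other prey at levels: N9 4 → level 5.
N3 eats N10 (level 5); other prey at levels: N12 1 → level 6.

Trophic level 6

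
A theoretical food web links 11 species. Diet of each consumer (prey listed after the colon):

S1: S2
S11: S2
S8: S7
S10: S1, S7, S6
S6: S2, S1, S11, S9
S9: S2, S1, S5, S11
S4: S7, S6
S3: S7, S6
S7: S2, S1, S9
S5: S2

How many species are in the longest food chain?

One longest chain: S2 → S1 → S9 → S7 → S8.
It has 5 species and 4 links.

5 species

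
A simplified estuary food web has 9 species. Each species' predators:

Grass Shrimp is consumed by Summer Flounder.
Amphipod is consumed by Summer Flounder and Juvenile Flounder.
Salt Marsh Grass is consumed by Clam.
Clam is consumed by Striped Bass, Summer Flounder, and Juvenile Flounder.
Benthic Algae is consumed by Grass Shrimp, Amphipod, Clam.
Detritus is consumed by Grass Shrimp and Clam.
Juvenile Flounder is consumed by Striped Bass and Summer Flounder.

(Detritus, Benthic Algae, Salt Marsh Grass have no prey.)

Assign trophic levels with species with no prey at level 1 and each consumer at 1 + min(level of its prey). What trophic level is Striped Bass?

Trophic level 3

Detritus has no prey (basal) → level 1.
Clam eats Detritus → level 2.
Striped Bass eats Clam → level 3.
No prey of Striped Bass is below level 2, so 3 is the minimum.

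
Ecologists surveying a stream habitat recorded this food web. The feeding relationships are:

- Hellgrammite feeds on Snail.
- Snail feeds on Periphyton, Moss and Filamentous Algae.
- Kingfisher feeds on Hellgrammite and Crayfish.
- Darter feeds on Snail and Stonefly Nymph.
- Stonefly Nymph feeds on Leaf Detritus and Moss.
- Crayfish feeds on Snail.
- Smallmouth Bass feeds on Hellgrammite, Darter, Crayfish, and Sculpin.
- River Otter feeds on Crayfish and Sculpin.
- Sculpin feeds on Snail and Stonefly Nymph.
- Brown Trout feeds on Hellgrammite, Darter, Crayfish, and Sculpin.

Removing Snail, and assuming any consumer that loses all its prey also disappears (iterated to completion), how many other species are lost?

Remove Snail.
Round 1: Crayfish (all prey gone), Hellgrammite (all prey gone) → extinct.
Round 2: Kingfisher (all prey gone) → extinct.
No further losses. Total secondary extinctions: 3.

3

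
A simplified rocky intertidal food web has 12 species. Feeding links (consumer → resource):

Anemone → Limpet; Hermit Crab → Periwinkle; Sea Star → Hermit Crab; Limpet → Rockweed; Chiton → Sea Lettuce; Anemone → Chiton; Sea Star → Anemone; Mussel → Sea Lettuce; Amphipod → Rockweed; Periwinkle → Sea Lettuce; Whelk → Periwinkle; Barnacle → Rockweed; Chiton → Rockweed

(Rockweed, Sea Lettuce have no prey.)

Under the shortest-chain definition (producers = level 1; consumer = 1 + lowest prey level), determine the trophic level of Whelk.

Sea Lettuce is a producer → level 1.
Periwinkle eats Sea Lettuce → level 2.
Whelk eats Periwinkle → level 3.
No prey of Whelk is below level 2, so 3 is the minimum.

Trophic level 3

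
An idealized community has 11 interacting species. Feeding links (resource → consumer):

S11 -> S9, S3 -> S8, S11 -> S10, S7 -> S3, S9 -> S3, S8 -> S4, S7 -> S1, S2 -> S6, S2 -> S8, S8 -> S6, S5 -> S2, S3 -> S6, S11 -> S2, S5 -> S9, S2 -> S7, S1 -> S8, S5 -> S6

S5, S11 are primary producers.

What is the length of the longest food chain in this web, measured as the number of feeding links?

5 links

One longest chain: S5 → S2 → S7 → S1 → S8 → S4.
It has 6 species and 5 links.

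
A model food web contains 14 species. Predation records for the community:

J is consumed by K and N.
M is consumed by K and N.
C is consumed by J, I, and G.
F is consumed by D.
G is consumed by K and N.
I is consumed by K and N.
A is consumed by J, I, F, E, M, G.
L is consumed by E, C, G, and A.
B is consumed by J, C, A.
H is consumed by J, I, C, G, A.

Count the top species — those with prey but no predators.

4

Top species (has prey, but nothing eats it): E, N, K, D.
Count: 4.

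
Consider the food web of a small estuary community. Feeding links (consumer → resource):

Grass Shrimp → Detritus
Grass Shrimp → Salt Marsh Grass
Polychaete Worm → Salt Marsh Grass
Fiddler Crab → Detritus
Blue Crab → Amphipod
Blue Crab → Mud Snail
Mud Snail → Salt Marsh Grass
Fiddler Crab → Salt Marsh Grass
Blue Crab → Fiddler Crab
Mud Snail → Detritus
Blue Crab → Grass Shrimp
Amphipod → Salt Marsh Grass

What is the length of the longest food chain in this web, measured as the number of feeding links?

One longest chain: Detritus → Mud Snail → Blue Crab.
It has 3 species and 2 links.

2 links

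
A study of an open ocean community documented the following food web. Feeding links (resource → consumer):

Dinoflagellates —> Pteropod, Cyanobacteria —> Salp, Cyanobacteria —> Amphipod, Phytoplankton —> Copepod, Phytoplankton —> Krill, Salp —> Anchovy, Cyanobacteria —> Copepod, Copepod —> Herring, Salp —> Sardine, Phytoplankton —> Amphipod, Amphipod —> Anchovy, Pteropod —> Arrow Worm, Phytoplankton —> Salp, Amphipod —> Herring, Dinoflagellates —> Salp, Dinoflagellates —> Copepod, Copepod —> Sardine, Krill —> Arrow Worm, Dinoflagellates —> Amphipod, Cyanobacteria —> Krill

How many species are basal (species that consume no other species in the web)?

3

Basal species (no prey listed): Cyanobacteria, Phytoplankton, Dinoflagellates.
Count: 3.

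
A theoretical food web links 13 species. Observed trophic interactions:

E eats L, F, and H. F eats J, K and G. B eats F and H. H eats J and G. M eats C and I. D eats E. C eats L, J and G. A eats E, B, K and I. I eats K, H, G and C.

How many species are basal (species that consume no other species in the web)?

Basal species (no prey listed): G, L, J, K.
Count: 4.

4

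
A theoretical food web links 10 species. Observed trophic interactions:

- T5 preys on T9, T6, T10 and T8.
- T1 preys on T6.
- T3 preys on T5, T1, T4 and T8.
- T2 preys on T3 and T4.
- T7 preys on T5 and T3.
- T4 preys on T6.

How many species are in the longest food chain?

4 species

One longest chain: T6 → T4 → T3 → T2.
It has 4 species and 3 links.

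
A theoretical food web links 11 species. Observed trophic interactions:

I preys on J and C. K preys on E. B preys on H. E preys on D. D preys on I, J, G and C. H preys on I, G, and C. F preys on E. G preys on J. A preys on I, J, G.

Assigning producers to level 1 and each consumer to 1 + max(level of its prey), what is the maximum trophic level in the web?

Producers (level 1): C, J.
C → I → D → E → F gives F level 5.
No species has a prey at level 5, so no species reaches level 6.

5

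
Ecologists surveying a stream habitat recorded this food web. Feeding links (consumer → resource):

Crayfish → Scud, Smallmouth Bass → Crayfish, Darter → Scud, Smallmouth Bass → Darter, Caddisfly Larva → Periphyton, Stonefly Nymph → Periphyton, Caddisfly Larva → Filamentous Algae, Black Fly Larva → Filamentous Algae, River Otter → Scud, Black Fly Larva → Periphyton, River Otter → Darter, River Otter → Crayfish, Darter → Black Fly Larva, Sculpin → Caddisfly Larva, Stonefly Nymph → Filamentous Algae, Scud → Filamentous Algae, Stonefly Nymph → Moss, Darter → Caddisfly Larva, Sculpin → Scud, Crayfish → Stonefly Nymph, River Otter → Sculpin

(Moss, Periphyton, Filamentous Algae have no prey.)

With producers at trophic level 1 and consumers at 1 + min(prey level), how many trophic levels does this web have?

4

Producers (level 1): Moss, Periphyton, Filamentous Algae.
Following each consumer down to its lowest-level prey: Filamentous Algae → Scud → Crayfish → Smallmouth Bass (levels 1 through 4).
All prey of Smallmouth Bass (Crayfish 3, Darter 3) are at level 3 or above, so Smallmouth Bass is at level 1 + 3 = 4.
Every consumer has at least one prey at level 3 or below, so none exceeds level 4.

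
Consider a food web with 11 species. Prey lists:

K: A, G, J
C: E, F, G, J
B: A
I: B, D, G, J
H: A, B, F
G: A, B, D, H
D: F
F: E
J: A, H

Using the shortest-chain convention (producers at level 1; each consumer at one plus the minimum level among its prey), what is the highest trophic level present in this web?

Producers (level 1): A, E.
Following each consumer down to its lowest-level prey: A → B → I (levels 1 through 3).
All prey of I (B 2, G 2, J 2, D 3) are at level 2 or above, so I is at level 1 + 2 = 3.
Every consumer has at least one prey at level 2 or below, so none exceeds level 3.

3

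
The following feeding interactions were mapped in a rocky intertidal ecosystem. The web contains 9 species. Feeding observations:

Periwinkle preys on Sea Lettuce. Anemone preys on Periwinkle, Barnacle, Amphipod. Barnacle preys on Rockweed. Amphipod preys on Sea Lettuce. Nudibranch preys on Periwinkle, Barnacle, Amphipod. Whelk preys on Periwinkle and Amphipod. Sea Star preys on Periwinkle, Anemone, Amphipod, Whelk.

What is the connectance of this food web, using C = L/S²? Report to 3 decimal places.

C = 0.185

The web has S = 9 species and L = 15 feeding links.
C = L / S² = 15 / 81 = 0.1852 ≈ 0.185.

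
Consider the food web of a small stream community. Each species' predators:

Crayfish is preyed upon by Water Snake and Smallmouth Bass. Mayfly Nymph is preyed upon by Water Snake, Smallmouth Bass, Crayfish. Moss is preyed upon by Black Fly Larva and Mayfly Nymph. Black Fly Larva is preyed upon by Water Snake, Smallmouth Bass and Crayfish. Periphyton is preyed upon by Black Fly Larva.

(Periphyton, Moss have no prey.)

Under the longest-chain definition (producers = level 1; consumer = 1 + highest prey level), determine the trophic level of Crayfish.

Periphyton is a producer → level 1.
Black Fly Larva eats Periphyton (level 1); other prey at levels: Moss 1 → level 2.
Crayfish eats Black Fly Larva (level 2); other prey at levels: Mayfly Nymph 2 → level 3.

Trophic level 3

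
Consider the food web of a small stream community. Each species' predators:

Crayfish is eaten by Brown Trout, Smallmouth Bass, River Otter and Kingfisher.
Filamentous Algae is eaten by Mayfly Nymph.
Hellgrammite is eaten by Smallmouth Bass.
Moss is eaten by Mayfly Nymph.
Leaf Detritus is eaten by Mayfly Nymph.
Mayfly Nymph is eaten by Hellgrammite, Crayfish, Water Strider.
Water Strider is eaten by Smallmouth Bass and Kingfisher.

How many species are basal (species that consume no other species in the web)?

3

Basal species (no prey listed): Leaf Detritus, Moss, Filamentous Algae.
Count: 3.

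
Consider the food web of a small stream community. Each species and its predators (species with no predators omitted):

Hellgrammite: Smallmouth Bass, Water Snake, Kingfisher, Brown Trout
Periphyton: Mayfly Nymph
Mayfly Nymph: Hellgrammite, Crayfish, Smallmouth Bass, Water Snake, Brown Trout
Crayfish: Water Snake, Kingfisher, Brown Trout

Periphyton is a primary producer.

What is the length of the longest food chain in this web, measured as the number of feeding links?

3 links

One longest chain: Periphyton → Mayfly Nymph → Hellgrammite → Smallmouth Bass.
It has 4 species and 3 links.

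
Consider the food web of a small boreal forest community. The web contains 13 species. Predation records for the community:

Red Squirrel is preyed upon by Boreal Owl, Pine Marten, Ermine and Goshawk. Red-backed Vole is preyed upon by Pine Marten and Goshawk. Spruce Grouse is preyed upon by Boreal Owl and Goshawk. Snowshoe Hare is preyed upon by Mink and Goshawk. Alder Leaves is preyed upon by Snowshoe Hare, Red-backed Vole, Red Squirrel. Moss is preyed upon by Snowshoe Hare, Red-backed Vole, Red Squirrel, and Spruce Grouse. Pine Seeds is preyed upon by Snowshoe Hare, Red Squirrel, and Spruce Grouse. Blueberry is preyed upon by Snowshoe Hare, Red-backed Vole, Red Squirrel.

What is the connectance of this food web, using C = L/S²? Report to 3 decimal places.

The web has S = 13 species and L = 23 feeding links.
C = L / S² = 23 / 169 = 0.1361 ≈ 0.136.

C = 0.136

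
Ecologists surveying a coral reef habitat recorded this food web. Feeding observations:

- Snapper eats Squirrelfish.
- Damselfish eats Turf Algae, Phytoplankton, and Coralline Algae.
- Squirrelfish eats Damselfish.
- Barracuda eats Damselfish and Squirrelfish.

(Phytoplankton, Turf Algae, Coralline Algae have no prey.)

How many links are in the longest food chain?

One longest chain: Phytoplankton → Damselfish → Squirrelfish → Barracuda.
It has 4 species and 3 links.

3 links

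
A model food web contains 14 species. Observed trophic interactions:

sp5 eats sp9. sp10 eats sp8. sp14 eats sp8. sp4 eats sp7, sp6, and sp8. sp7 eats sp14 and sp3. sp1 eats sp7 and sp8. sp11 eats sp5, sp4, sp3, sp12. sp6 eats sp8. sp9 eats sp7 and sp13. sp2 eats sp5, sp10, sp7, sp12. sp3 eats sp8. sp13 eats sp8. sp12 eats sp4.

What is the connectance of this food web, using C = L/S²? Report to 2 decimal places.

The web has S = 14 species and L = 24 feeding links.
C = L / S² = 24 / 196 = 0.1224 ≈ 0.12.

C = 0.12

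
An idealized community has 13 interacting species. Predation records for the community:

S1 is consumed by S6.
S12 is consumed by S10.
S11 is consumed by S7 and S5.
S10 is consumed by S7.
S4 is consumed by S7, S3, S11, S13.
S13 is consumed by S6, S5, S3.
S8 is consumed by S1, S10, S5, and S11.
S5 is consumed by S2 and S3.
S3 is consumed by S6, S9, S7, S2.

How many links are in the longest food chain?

4 links

One longest chain: S4 → S13 → S5 → S3 → S9.
It has 5 species and 4 links.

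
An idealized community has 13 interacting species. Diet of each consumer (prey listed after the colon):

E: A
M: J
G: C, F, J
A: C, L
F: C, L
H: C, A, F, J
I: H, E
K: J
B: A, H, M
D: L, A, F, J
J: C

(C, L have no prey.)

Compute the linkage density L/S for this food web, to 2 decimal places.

There are L = 24 links among S = 13 species.
L/S = 24/13 = 1.8462 ≈ 1.85.

L/S = 1.85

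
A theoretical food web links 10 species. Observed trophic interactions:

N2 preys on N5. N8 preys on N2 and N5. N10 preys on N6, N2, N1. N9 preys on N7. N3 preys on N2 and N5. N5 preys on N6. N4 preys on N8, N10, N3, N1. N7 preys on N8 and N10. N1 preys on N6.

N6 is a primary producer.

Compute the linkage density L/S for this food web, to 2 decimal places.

L/S = 1.70

There are L = 17 links among S = 10 species.
L/S = 17/10 = 1.7000 ≈ 1.70.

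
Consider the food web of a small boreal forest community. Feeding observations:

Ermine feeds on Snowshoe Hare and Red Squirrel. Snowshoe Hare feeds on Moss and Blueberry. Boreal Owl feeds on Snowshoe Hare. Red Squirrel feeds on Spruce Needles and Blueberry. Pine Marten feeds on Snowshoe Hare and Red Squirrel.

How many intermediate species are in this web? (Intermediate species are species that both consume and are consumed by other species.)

2

Intermediate species (has both prey and predators): Red Squirrel, Snowshoe Hare.
Count: 2.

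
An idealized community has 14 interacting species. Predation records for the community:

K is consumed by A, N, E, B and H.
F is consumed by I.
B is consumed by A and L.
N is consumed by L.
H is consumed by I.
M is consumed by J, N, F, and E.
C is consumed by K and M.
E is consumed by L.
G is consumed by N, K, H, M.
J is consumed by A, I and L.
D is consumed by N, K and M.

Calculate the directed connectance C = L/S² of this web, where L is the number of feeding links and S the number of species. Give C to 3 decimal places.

The web has S = 14 species and L = 27 feeding links.
C = L / S² = 27 / 196 = 0.1378 ≈ 0.138.

C = 0.138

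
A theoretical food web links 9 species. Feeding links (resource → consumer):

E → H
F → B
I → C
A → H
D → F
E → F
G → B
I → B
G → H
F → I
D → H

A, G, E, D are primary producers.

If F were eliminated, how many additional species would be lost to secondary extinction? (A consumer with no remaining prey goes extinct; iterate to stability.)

2

Remove F.
Round 1: I (all prey gone) → extinct.
Round 2: C (all prey gone) → extinct.
No further losses. Total secondary extinctions: 2.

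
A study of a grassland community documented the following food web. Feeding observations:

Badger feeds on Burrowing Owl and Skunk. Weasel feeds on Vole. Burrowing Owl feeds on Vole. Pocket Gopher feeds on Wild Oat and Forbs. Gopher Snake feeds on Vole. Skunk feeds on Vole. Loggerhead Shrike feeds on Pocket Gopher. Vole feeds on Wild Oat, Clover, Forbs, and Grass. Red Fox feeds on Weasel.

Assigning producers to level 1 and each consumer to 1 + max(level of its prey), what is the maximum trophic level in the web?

Producers (level 1): Forbs, Wild Oat, Grass, Clover.
Forbs → Vole → Weasel → Red Fox gives Red Fox level 4.
No species has a prey at level 4, so no species reaches level 5.

4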